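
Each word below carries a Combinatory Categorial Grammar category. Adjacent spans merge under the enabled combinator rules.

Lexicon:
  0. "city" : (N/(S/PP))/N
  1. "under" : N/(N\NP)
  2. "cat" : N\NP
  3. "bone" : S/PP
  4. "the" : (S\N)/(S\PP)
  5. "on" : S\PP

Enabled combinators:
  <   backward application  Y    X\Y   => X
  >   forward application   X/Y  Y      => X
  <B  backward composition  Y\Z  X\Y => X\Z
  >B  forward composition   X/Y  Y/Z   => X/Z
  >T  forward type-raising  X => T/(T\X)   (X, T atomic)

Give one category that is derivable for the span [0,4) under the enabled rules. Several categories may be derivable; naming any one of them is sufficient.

[0,6] S   <
  [0,4] N   >
    [0,3] N/(S/PP)   >
      [0,1] "city" : (N/(S/PP))/N
      [1,3] N   >
        [1,2] "under" : N/(N\NP)
        [2,3] "cat" : N\NP
    [3,4] "bone" : S/PP
  [4,6] S\N   >
    [4,5] "the" : (S\N)/(S\PP)
    [5,6] "on" : S\PP

N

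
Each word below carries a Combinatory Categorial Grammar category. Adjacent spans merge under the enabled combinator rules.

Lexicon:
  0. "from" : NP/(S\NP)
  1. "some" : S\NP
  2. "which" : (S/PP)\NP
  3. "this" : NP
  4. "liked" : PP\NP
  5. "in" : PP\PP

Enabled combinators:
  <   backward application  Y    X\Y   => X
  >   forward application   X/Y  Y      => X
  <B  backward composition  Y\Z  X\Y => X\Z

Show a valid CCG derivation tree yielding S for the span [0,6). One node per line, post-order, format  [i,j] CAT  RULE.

[0,1] NP/(S\NP)  lex  "from"
[1,2] S\NP  lex  "some"
[0,2] NP  >  k=1
[2,3] (S/PP)\NP  lex  "which"
[0,3] S/PP  <  k=2
[3,4] NP  lex  "this"
[4,5] PP\NP  lex  "liked"
[5,6] PP\PP  lex  "in"
[4,6] PP\NP  <B  k=5
[3,6] PP  <  k=4
[0,6] S  >  k=3

[0,6] S   >
  [0,3] S/PP   <
    [0,2] NP   >
      [0,1] "from" : NP/(S\NP)
      [1,2] "some" : S\NP
    [2,3] "which" : (S/PP)\NP
  [3,6] PP   <
    [3,4] "this" : NP
    [4,6] PP\NP   <B
      [4,5] "liked" : PP\NP
      [5,6] "in" : PP\PP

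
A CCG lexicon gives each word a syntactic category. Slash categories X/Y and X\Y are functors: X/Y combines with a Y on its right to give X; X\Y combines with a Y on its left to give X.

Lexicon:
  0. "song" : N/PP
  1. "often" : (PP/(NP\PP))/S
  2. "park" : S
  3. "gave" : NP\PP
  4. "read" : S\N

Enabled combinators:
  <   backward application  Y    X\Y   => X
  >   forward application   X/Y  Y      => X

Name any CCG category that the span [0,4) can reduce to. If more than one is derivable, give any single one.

[0,5] S   <
  [0,4] N   >
    [0,1] "song" : N/PP
    [1,4] PP   >
      [1,3] PP/(NP\PP)   >
        [1,2] "often" : (PP/(NP\PP))/S
        [2,3] "park" : S
      [3,4] "gave" : NP\PP
  [4,5] "read" : S\N

N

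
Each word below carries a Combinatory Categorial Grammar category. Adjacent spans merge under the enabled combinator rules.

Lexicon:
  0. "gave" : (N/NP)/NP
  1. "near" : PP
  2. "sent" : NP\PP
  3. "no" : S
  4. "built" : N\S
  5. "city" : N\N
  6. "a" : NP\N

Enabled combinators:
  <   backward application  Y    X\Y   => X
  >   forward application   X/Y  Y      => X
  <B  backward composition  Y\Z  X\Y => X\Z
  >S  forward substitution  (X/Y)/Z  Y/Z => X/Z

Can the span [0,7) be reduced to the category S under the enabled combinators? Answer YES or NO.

NO

(N/NP)/NP PP NP\PP S N\S N\N NP\N
CKY chart[0,7] = {N}; S ∉ chart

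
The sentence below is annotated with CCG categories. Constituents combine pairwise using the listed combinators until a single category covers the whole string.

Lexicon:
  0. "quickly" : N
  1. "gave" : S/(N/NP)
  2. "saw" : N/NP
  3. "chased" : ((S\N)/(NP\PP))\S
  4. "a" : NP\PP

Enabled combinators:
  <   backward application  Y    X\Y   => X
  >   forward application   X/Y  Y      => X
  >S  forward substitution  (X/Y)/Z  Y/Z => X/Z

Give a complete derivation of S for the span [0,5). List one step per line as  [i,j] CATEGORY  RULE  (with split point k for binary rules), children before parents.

[0,1] N  lex  "quickly"
[1,2] S/(N/NP)  lex  "gave"
[2,3] N/NP  lex  "saw"
[1,3] S  >  k=2
[3,4] ((S\N)/(NP\PP))\S  lex  "chased"
[1,4] (S\N)/(NP\PP)  <  k=3
[4,5] NP\PP  lex  "a"
[1,5] S\N  >  k=4
[0,5] S  <  k=1

[0,5] S   <
  [0,1] "quickly" : N
  [1,5] S\N   >
    [1,4] (S\N)/(NP\PP)   <
      [1,3] S   >
        [1,2] "gave" : S/(N/NP)
        [2,3] "saw" : N/NP
      [3,4] "chased" : ((S\N)/(NP\PP))\S
    [4,5] "a" : NP\PP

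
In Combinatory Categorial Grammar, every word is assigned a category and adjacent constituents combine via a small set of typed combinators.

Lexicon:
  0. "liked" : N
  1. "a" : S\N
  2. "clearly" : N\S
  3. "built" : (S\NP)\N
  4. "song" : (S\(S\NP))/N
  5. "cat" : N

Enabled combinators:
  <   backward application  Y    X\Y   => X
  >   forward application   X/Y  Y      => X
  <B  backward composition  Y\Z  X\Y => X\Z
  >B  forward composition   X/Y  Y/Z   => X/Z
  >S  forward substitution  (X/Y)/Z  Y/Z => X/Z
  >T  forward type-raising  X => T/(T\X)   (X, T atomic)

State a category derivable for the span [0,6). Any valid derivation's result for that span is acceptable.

[0,6] S   <
  [0,4] S\NP   <
    [0,3] N   <
      [0,2] S   <
        [0,1] "liked" : N
        [1,2] "a" : S\N
      [2,3] "clearly" : N\S
    [3,4] "built" : (S\NP)\N
  [4,6] S\(S\NP)   >
    [4,5] "song" : (S\(S\NP))/N
    [5,6] "cat" : N

S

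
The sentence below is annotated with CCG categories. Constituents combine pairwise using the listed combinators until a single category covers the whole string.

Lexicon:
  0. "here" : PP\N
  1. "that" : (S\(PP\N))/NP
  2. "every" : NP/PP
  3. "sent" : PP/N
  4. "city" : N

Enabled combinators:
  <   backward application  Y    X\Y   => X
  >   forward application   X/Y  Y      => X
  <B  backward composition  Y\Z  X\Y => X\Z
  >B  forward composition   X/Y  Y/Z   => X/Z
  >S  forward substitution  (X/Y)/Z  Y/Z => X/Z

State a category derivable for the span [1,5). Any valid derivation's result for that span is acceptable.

[0,5] S   <
  [0,1] "here" : PP\N
  [1,5] S\(PP\N)   >
    [1,2] "that" : (S\(PP\N))/NP
    [2,5] NP   >
      [2,3] "every" : NP/PP
      [3,5] PP   >
        [3,4] "sent" : PP/N
        [4,5] "city" : N

S\(PP\N)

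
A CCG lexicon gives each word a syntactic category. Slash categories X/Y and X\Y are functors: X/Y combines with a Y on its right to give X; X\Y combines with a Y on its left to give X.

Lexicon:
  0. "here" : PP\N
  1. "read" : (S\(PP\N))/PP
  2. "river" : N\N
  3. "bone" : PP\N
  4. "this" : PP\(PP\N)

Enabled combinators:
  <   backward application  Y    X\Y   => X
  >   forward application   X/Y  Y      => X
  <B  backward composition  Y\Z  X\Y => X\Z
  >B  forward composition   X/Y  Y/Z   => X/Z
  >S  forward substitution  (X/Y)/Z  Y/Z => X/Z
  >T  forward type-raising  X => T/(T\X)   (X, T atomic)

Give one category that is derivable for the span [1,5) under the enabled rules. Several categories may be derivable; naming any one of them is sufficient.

S\(PP\N)

[0,5] S   <
  [0,1] "here" : PP\N
  [1,5] S\(PP\N)   >
    [1,2] "read" : (S\(PP\N))/PP
    [2,5] PP   <
      [2,4] PP\N   <B
        [2,3] "river" : N\N
        [3,4] "bone" : PP\N
      [4,5] "this" : PP\(PP\N)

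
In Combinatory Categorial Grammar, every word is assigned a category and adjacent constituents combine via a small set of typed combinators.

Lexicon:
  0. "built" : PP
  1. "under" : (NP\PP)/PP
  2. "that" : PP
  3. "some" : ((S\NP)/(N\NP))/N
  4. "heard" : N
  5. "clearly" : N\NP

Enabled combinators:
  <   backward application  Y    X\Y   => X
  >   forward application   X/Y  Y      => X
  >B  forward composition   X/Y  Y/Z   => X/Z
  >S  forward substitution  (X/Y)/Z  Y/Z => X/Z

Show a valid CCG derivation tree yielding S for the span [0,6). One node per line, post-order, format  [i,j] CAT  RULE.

[0,6] S   <
  [0,3] NP   <
    [0,1] "built" : PP
    [1,3] NP\PP   >
      [1,2] "under" : (NP\PP)/PP
      [2,3] "that" : PP
  [3,6] S\NP   >
    [3,5] (S\NP)/(N\NP)   >
      [3,4] "some" : ((S\NP)/(N\NP))/N
      [4,5] "heard" : N
    [5,6] "clearly" : N\NP

[0,1] PP  lex  "built"
[1,2] (NP\PP)/PP  lex  "under"
[2,3] PP  lex  "that"
[1,3] NP\PP  >  k=2
[0,3] NP  <  k=1
[3,4] ((S\NP)/(N\NP))/N  lex  "some"
[4,5] N  lex  "heard"
[3,5] (S\NP)/(N\NP)  >  k=4
[5,6] N\NP  lex  "clearly"
[3,6] S\NP  >  k=5
[0,6] S  <  k=3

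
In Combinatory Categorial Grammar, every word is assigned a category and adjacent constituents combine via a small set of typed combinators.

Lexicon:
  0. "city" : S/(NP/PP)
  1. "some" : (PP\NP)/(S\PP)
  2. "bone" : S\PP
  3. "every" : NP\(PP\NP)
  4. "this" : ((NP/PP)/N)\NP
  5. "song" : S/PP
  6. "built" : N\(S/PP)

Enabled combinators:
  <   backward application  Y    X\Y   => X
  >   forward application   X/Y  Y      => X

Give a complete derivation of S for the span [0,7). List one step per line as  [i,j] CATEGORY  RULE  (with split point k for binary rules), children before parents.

[0,1] S/(NP/PP)  lex  "city"
[1,2] (PP\NP)/(S\PP)  lex  "some"
[2,3] S\PP  lex  "bone"
[1,3] PP\NP  >  k=2
[3,4] NP\(PP\NP)  lex  "every"
[1,4] NP  <  k=3
[4,5] ((NP/PP)/N)\NP  lex  "this"
[1,5] (NP/PP)/N  <  k=4
[5,6] S/PP  lex  "song"
[6,7] N\(S/PP)  lex  "built"
[5,7] N  <  k=6
[1,7] NP/PP  >  k=5
[0,7] S  >  k=1

[0,7] S   >
  [0,1] "city" : S/(NP/PP)
  [1,7] NP/PP   >
    [1,5] (NP/PP)/N   <
      [1,4] NP   <
        [1,3] PP\NP   >
          [1,2] "some" : (PP\NP)/(S\PP)
          [2,3] "bone" : S\PP
        [3,4] "every" : NP\(PP\NP)
      [4,5] "this" : ((NP/PP)/N)\NP
    [5,7] N   <
      [5,6] "song" : S/PP
      [6,7] "built" : N\(S/PP)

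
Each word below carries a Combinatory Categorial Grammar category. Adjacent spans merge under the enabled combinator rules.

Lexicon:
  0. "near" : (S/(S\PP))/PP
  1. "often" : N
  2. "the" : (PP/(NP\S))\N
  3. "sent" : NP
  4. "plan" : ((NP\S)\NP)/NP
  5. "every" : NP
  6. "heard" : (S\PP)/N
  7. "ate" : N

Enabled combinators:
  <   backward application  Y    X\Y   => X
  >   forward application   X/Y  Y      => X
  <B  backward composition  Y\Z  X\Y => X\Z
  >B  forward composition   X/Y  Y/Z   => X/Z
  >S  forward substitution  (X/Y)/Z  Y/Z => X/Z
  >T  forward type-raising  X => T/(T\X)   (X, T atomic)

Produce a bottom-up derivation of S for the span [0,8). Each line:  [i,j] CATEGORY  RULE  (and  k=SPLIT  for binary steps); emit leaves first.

[0,1] (S/(S\PP))/PP  lex  "near"
[1,2] N  lex  "often"
[2,3] (PP/(NP\S))\N  lex  "the"
[1,3] PP/(NP\S)  <  k=2
[3,4] NP  lex  "sent"
[4,5] ((NP\S)\NP)/NP  lex  "plan"
[5,6] NP  lex  "every"
[4,6] (NP\S)\NP  >  k=5
[3,6] NP\S  <  k=4
[1,6] PP  >  k=3
[0,6] S/(S\PP)  >  k=1
[6,7] (S\PP)/N  lex  "heard"
[7,8] N  lex  "ate"
[6,8] S\PP  >  k=7
[0,8] S  >  k=6

[0,8] S   >
  [0,6] S/(S\PP)   >
    [0,1] "near" : (S/(S\PP))/PP
    [1,6] PP   >
      [1,3] PP/(NP\S)   <
        [1,2] "often" : N
        [2,3] "the" : (PP/(NP\S))\N
      [3,6] NP\S   <
        [3,4] "sent" : NP
        [4,6] (NP\S)\NP   >
          [4,5] "plan" : ((NP\S)\NP)/NP
          [5,6] "every" : NP
  [6,8] S\PP   >
    [6,7] "heard" : (S\PP)/N
    [7,8] "ate" : N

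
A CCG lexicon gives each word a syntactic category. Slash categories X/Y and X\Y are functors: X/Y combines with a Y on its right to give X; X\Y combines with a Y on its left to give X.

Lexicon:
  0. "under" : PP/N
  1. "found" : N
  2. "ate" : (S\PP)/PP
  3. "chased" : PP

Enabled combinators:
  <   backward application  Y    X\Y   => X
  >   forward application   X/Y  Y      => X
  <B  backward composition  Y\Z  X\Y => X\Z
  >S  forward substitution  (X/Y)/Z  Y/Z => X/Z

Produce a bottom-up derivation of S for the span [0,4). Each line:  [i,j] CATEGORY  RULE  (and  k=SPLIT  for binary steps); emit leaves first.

[0,1] PP/N  lex  "under"
[1,2] N  lex  "found"
[0,2] PP  >  k=1
[2,3] (S\PP)/PP  lex  "ate"
[3,4] PP  lex  "chased"
[2,4] S\PP  >  k=3
[0,4] S  <  k=2

[0,4] S   <
  [0,2] PP   >
    [0,1] "under" : PP/N
    [1,2] "found" : N
  [2,4] S\PP   >
    [2,3] "ate" : (S\PP)/PP
    [3,4] "chased" : PP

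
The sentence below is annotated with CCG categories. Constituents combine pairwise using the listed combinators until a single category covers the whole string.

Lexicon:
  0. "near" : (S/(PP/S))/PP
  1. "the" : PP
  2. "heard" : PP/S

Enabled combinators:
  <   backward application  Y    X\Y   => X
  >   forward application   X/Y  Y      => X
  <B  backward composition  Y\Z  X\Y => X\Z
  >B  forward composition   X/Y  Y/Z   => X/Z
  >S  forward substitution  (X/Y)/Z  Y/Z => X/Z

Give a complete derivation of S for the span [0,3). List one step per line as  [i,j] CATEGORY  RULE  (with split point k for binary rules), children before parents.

[0,3] S   >
  [0,2] S/(PP/S)   >
    [0,1] "near" : (S/(PP/S))/PP
    [1,2] "the" : PP
  [2,3] "heard" : PP/S

[0,1] (S/(PP/S))/PP  lex  "near"
[1,2] PP  lex  "the"
[0,2] S/(PP/S)  >  k=1
[2,3] PP/S  lex  "heard"
[0,3] S  >  k=2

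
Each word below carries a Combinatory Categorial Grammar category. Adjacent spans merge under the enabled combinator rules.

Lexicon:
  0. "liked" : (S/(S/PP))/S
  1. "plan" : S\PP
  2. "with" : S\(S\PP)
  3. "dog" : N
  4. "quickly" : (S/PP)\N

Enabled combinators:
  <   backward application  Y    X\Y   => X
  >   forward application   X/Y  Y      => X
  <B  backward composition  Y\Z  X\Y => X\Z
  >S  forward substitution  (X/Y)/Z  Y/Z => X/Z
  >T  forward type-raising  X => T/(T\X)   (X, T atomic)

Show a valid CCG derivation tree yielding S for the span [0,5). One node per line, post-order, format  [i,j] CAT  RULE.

[0,5] S   >
  [0,3] S/(S/PP)   >
    [0,1] "liked" : (S/(S/PP))/S
    [1,3] S   <
      [1,2] "plan" : S\PP
      [2,3] "with" : S\(S\PP)
  [3,5] S/PP   <
    [3,4] "dog" : N
    [4,5] "quickly" : (S/PP)\N

[0,1] (S/(S/PP))/S  lex  "liked"
[1,2] S\PP  lex  "plan"
[2,3] S\(S\PP)  lex  "with"
[1,3] S  <  k=2
[0,3] S/(S/PP)  >  k=1
[3,4] N  lex  "dog"
[4,5] (S/PP)\N  lex  "quickly"
[3,5] S/PP  <  k=4
[0,5] S  >  k=3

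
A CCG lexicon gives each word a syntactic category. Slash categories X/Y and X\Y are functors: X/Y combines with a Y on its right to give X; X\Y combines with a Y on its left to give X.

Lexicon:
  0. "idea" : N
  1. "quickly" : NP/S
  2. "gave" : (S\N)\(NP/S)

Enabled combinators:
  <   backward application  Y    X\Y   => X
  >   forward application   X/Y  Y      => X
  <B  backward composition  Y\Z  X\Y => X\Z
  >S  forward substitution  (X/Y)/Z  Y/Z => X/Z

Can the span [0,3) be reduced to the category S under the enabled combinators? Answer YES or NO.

YES

[0,3] S   <
  [0,1] "idea" : N
  [1,3] S\N   <
    [1,2] "quickly" : NP/S
    [2,3] "gave" : (S\N)\(NP/S)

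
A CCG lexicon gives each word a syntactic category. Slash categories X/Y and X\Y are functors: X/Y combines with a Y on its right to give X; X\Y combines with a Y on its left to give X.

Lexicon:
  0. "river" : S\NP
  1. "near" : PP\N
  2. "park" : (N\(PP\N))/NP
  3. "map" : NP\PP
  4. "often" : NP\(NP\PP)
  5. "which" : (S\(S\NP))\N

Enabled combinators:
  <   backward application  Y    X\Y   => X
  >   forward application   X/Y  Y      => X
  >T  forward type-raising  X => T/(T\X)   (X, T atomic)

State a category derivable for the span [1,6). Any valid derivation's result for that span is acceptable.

S\(S\NP)

[0,6] S   <
  [0,1] "river" : S\NP
  [1,6] S\(S\NP)   <
    [1,5] N   <
      [1,2] "near" : PP\N
      [2,5] N\(PP\N)   >
        [2,3] "park" : (N\(PP\N))/NP
        [3,5] NP   <
          [3,4] "map" : NP\PP
          [4,5] "often" : NP\(NP\PP)
    [5,6] "which" : (S\(S\NP))\N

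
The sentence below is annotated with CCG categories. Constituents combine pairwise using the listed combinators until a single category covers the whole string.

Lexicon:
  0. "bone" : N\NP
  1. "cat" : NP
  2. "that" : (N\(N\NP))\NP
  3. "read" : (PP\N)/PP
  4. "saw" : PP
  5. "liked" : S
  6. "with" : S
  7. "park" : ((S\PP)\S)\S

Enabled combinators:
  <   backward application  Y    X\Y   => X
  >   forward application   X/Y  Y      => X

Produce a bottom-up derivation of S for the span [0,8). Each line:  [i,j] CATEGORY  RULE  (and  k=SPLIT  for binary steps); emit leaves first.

[0,1] N\NP  lex  "bone"
[1,2] NP  lex  "cat"
[2,3] (N\(N\NP))\NP  lex  "that"
[1,3] N\(N\NP)  <  k=2
[0,3] N  <  k=1
[3,4] (PP\N)/PP  lex  "read"
[4,5] PP  lex  "saw"
[3,5] PP\N  >  k=4
[0,5] PP  <  k=3
[5,6] S  lex  "liked"
[6,7] S  lex  "with"
[7,8] ((S\PP)\S)\S  lex  "park"
[6,8] (S\PP)\S  <  k=7
[5,8] S\PP  <  k=6
[0,8] S  <  k=5

[0,8] S   <
  [0,5] PP   <
    [0,3] N   <
      [0,1] "bone" : N\NP
      [1,3] N\(N\NP)   <
        [1,2] "cat" : NP
        [2,3] "that" : (N\(N\NP))\NP
    [3,5] PP\N   >
      [3,4] "read" : (PP\N)/PP
      [4,5] "saw" : PP
  [5,8] S\PP   <
    [5,6] "liked" : S
    [6,8] (S\PP)\S   <
      [6,7] "with" : S
      [7,8] "park" : ((S\PP)\S)\S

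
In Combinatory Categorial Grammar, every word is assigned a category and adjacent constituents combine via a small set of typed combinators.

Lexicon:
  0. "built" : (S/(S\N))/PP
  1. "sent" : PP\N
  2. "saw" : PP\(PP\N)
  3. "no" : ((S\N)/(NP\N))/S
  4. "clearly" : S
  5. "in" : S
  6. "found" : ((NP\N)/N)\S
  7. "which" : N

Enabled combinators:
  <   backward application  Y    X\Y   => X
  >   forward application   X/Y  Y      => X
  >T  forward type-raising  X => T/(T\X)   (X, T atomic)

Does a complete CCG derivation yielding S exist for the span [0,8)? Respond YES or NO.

YES

[0,8] S   >
  [0,3] S/(S\N)   >
    [0,1] "built" : (S/(S\N))/PP
    [1,3] PP   <
      [1,2] "sent" : PP\N
      [2,3] "saw" : PP\(PP\N)
  [3,8] S\N   >
    [3,5] (S\N)/(NP\N)   >
      [3,4] "no" : ((S\N)/(NP\N))/S
      [4,5] "clearly" : S
    [5,8] NP\N   >
      [5,7] (NP\N)/N   <
        [5,6] "in" : S
        [6,7] "found" : ((NP\N)/N)\S
      [7,8] "which" : N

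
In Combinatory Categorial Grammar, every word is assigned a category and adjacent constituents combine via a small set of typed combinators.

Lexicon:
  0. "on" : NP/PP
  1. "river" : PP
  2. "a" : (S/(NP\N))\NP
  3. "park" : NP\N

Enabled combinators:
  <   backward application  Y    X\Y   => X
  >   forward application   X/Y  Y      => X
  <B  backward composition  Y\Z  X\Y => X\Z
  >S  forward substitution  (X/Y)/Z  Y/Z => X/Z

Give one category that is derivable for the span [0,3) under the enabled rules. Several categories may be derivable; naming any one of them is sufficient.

[0,4] S   >
  [0,3] S/(NP\N)   <
    [0,2] NP   >
      [0,1] "on" : NP/PP
      [1,2] "river" : PP
    [2,3] "a" : (S/(NP\N))\NP
  [3,4] "park" : NP\N

S/(NP\N)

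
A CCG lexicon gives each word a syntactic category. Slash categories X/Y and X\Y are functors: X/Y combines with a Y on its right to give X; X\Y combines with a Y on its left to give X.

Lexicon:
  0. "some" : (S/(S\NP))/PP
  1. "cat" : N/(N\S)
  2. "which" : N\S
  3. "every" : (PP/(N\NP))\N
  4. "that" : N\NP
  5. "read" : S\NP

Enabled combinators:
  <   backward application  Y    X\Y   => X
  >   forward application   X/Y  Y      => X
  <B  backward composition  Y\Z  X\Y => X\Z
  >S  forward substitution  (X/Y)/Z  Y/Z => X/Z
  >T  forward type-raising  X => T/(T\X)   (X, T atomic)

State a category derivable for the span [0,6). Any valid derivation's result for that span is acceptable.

[0,6] S   >
  [0,5] S/(S\NP)   >
    [0,1] "some" : (S/(S\NP))/PP
    [1,5] PP   >
      [1,4] PP/(N\NP)   <
        [1,3] N   >
          [1,2] "cat" : N/(N\S)
          [2,3] "which" : N\S
        [3,4] "every" : (PP/(N\NP))\N
      [4,5] "that" : N\NP
  [5,6] "read" : S\NP

S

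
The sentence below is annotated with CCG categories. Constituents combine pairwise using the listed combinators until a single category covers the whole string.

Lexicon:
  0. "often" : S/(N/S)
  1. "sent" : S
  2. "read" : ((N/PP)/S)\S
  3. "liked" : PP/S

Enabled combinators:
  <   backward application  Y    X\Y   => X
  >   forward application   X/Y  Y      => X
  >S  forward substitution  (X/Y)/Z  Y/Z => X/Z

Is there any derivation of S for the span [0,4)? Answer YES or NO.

[0,4] S   >
  [0,1] "often" : S/(N/S)
  [1,4] N/S   >S
    [1,3] (N/PP)/S   <
      [1,2] "sent" : S
      [2,3] "read" : ((N/PP)/S)\S
    [3,4] "liked" : PP/S

YES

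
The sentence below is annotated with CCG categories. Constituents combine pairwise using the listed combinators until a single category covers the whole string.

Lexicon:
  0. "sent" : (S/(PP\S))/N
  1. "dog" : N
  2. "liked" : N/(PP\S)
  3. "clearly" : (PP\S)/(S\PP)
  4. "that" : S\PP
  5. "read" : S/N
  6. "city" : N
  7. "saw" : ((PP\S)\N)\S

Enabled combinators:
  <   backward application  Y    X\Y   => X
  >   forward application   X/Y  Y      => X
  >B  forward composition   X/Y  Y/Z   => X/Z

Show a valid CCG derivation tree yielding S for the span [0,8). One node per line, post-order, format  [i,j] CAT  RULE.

[0,1] (S/(PP\S))/N  lex  "sent"
[1,2] N  lex  "dog"
[0,2] S/(PP\S)  >  k=1
[2,3] N/(PP\S)  lex  "liked"
[3,4] (PP\S)/(S\PP)  lex  "clearly"
[4,5] S\PP  lex  "that"
[3,5] PP\S  >  k=4
[2,5] N  >  k=3
[5,6] S/N  lex  "read"
[6,7] N  lex  "city"
[5,7] S  >  k=6
[7,8] ((PP\S)\N)\S  lex  "saw"
[5,8] (PP\S)\N  <  k=7
[2,8] PP\S  <  k=5
[0,8] S  >  k=2

[0,8] S   >
  [0,2] S/(PP\S)   >
    [0,1] "sent" : (S/(PP\S))/N
    [1,2] "dog" : N
  [2,8] PP\S   <
    [2,5] N   >
      [2,3] "liked" : N/(PP\S)
      [3,5] PP\S   >
        [3,4] "clearly" : (PP\S)/(S\PP)
        [4,5] "that" : S\PP
    [5,8] (PP\S)\N   <
      [5,7] S   >
        [5,6] "read" : S/N
        [6,7] "city" : N
      [7,8] "saw" : ((PP\S)\N)\S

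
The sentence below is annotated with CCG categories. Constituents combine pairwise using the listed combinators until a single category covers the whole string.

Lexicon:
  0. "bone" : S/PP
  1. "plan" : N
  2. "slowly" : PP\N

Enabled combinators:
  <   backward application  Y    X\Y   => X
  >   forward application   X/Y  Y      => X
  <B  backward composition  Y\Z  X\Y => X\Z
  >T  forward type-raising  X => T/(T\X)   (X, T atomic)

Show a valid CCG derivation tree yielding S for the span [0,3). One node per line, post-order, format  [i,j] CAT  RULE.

[0,1] S/PP  lex  "bone"
[1,2] N  lex  "plan"
[1,2] PP/(PP\N)  >T
[2,3] PP\N  lex  "slowly"
[1,3] PP  >  k=2
[0,3] S  >  k=1

[0,3] S   >
  [0,1] "bone" : S/PP
  [1,3] PP   >
    [1,2] PP/(PP\N)   >T
      [1,2] "plan" : N
    [2,3] "slowly" : PP\N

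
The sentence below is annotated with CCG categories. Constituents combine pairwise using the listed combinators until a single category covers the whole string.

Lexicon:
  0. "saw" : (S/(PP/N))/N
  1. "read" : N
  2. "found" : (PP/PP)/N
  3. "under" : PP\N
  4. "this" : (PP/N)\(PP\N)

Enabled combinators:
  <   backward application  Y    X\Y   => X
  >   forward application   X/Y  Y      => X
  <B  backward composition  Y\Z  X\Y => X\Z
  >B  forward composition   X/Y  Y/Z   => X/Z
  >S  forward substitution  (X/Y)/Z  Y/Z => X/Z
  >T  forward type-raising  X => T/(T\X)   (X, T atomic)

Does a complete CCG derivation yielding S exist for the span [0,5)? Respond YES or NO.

[0,5] S   >
  [0,2] S/(PP/N)   >
    [0,1] "saw" : (S/(PP/N))/N
    [1,2] "read" : N
  [2,5] PP/N   >S
    [2,3] "found" : (PP/PP)/N
    [3,5] PP/N   <
      [3,4] "under" : PP\N
      [4,5] "this" : (PP/N)\(PP\N)

YES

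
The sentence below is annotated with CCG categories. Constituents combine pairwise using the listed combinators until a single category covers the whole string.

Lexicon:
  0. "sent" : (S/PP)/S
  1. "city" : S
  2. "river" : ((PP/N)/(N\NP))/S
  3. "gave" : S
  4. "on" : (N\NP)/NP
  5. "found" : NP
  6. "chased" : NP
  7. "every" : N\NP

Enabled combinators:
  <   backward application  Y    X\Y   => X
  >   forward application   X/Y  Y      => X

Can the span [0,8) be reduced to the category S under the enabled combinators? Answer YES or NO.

[0,8] S   >
  [0,2] S/PP   >
    [0,1] "sent" : (S/PP)/S
    [1,2] "city" : S
  [2,8] PP   >
    [2,6] PP/N   >
      [2,4] (PP/N)/(N\NP)   >
        [2,3] "river" : ((PP/N)/(N\NP))/S
        [3,4] "gave" : S
      [4,6] N\NP   >
        [4,5] "on" : (N\NP)/NP
        [5,6] "found" : NP
    [6,8] N   <
      [6,7] "chased" : NP
      [7,8] "every" : N\NP

YES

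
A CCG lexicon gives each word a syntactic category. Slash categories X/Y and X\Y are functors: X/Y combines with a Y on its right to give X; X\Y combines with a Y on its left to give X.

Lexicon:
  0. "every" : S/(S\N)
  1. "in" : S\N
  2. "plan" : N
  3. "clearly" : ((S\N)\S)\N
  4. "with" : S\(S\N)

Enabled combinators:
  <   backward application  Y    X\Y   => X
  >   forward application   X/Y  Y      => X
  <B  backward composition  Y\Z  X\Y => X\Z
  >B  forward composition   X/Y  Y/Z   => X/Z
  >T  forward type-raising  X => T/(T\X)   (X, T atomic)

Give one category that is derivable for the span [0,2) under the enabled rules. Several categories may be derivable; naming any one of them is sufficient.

[0,5] S   <
  [0,4] S\N   <
    [0,2] S   >
      [0,1] "every" : S/(S\N)
      [1,2] "in" : S\N
    [2,4] (S\N)\S   <
      [2,3] "plan" : N
      [3,4] "clearly" : ((S\N)\S)\N
  [4,5] "with" : S\(S\N)

S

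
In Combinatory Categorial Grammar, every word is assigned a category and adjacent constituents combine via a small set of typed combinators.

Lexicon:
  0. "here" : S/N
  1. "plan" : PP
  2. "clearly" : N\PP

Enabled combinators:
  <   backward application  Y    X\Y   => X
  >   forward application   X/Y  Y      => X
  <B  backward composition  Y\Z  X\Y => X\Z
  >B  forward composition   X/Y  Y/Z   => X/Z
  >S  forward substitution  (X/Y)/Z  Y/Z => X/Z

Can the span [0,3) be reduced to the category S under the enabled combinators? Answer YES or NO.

YES

[0,3] S   >
  [0,1] "here" : S/N
  [1,3] N   <
    [1,2] "plan" : PP
    [2,3] "clearly" : N\PP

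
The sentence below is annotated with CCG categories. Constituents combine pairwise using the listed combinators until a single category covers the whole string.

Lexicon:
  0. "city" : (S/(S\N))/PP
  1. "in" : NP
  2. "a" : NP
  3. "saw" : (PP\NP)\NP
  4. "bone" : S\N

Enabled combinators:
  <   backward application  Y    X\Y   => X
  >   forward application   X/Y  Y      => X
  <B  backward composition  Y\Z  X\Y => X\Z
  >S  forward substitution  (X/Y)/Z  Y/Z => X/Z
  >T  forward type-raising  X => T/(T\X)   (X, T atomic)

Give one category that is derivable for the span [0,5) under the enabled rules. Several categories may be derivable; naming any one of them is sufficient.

[0,5] S   >
  [0,4] S/(S\N)   >
    [0,1] "city" : (S/(S\N))/PP
    [1,4] PP   >
      [1,2] PP/(PP\NP)   >T
        [1,2] "in" : NP
      [2,4] PP\NP   <
        [2,3] "a" : NP
        [3,4] "saw" : (PP\NP)\NP
  [4,5] "bone" : S\N

S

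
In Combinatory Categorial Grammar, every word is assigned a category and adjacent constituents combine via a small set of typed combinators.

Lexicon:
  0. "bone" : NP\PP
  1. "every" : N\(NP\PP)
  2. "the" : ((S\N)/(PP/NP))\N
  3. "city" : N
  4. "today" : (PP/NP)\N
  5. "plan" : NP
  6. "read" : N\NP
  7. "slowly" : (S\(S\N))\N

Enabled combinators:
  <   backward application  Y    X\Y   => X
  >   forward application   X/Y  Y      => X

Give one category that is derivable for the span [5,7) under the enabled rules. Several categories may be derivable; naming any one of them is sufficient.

[0,8] S   <
  [0,5] S\N   >
    [0,3] (S\N)/(PP/NP)   <
      [0,2] N   <
        [0,1] "bone" : NP\PP
        [1,2] "every" : N\(NP\PP)
      [2,3] "the" : ((S\N)/(PP/NP))\N
    [3,5] PP/NP   <
      [3,4] "city" : N
      [4,5] "today" : (PP/NP)\N
  [5,8] S\(S\N)   <
    [5,7] N   <
      [5,6] "plan" : NP
      [6,7] "read" : N\NP
    [7,8] "slowly" : (S\(S\N))\N

N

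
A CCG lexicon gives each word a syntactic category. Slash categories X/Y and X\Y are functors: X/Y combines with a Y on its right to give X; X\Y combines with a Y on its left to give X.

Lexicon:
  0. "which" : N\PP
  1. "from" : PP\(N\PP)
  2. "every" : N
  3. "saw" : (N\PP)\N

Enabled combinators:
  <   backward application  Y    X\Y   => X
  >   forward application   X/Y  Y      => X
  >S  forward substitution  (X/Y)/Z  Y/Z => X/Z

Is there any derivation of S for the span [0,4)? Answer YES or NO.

NO

N\PP PP\(N\PP) N (N\PP)\N
CKY chart[0,4] = {N}; S ∉ chart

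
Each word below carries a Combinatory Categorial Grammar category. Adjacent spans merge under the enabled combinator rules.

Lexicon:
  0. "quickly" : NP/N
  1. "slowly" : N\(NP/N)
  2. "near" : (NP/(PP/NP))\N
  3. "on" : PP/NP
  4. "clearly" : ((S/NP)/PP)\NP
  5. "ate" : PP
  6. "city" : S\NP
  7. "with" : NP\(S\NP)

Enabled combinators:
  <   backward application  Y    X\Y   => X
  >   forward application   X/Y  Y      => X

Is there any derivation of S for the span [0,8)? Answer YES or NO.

YES

[0,8] S   >
  [0,6] S/NP   >
    [0,5] (S/NP)/PP   <
      [0,4] NP   >
        [0,3] NP/(PP/NP)   <
          [0,2] N   <
            [0,1] "quickly" : NP/N
            [1,2] "slowly" : N\(NP/N)
          [2,3] "near" : (NP/(PP/NP))\N
        [3,4] "on" : PP/NP
      [4,5] "clearly" : ((S/NP)/PP)\NP
    [5,6] "ate" : PP
  [6,8] NP   <
    [6,7] "city" : S\NP
    [7,8] "with" : NP\(S\NP)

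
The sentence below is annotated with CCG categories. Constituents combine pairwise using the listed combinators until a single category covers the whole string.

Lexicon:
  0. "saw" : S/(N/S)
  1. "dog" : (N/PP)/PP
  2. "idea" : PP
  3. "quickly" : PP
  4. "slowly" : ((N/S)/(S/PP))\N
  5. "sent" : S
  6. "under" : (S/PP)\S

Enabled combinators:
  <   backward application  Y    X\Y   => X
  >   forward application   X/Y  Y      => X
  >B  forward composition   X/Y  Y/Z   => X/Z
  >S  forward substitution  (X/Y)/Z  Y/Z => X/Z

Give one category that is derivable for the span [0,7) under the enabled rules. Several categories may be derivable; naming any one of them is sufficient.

[0,7] S   >
  [0,1] "saw" : S/(N/S)
  [1,7] N/S   >
    [1,5] (N/S)/(S/PP)   <
      [1,4] N   >
        [1,3] N/PP   >
          [1,2] "dog" : (N/PP)/PP
          [2,3] "idea" : PP
        [3,4] "quickly" : PP
      [4,5] "slowly" : ((N/S)/(S/PP))\N
    [5,7] S/PP   <
      [5,6] "sent" : S
      [6,7] "under" : (S/PP)\S

S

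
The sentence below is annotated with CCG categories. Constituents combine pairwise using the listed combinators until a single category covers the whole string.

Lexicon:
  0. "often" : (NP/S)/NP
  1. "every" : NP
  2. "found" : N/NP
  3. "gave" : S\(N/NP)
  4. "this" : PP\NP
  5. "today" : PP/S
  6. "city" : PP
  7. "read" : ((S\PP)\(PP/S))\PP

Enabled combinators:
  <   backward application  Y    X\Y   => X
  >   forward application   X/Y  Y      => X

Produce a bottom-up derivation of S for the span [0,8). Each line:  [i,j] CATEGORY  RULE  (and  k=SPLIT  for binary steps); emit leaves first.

[0,1] (NP/S)/NP  lex  "often"
[1,2] NP  lex  "every"
[0,2] NP/S  >  k=1
[2,3] N/NP  lex  "found"
[3,4] S\(N/NP)  lex  "gave"
[2,4] S  <  k=3
[0,4] NP  >  k=2
[4,5] PP\NP  lex  "this"
[0,5] PP  <  k=4
[5,6] PP/S  lex  "today"
[6,7] PP  lex  "city"
[7,8] ((S\PP)\(PP/S))\PP  lex  "read"
[6,8] (S\PP)\(PP/S)  <  k=7
[5,8] S\PP  <  k=6
[0,8] S  <  k=5

[0,8] S   <
  [0,5] PP   <
    [0,4] NP   >
      [0,2] NP/S   >
        [0,1] "often" : (NP/S)/NP
        [1,2] "every" : NP
      [2,4] S   <
        [2,3] "found" : N/NP
        [3,4] "gave" : S\(N/NP)
    [4,5] "this" : PP\NP
  [5,8] S\PP   <
    [5,6] "today" : PP/S
    [6,8] (S\PP)\(PP/S)   <
      [6,7] "city" : PP
      [7,8] "read" : ((S\PP)\(PP/S))\PP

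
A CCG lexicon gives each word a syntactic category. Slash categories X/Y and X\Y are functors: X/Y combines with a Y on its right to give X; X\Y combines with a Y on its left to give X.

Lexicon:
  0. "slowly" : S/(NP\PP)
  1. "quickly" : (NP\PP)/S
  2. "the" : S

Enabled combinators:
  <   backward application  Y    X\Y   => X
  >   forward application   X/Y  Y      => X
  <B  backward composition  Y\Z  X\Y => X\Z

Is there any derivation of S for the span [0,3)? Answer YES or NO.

[0,3] S   >
  [0,1] "slowly" : S/(NP\PP)
  [1,3] NP\PP   >
    [1,2] "quickly" : (NP\PP)/S
    [2,3] "the" : S

YES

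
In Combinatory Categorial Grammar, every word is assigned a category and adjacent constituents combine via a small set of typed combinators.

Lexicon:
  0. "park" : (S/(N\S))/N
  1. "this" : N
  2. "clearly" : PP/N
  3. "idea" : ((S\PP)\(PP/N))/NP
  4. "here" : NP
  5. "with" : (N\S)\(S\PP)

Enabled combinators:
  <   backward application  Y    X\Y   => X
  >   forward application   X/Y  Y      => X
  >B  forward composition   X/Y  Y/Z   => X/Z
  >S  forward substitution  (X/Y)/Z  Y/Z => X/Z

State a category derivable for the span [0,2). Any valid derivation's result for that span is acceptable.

[0,6] S   >
  [0,2] S/(N\S)   >
    [0,1] "park" : (S/(N\S))/N
    [1,2] "this" : N
  [2,6] N\S   <
    [2,5] S\PP   <
      [2,3] "clearly" : PP/N
      [3,5] (S\PP)\(PP/N)   >
        [3,4] "idea" : ((S\PP)\(PP/N))/NP
        [4,5] "here" : NP
    [5,6] "with" : (N\S)\(S\PP)

S/(N\S)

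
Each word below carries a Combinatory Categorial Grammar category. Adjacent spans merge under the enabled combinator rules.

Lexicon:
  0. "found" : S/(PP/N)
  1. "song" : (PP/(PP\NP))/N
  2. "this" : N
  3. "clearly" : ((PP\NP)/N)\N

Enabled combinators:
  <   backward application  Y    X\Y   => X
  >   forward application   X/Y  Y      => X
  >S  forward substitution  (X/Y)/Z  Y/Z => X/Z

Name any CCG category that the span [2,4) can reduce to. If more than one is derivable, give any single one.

(PP\NP)/N

[0,4] S   >
  [0,1] "found" : S/(PP/N)
  [1,4] PP/N   >S
    [1,2] "song" : (PP/(PP\NP))/N
    [2,4] (PP\NP)/N   <
      [2,3] "this" : N
      [3,4] "clearly" : ((PP\NP)/N)\N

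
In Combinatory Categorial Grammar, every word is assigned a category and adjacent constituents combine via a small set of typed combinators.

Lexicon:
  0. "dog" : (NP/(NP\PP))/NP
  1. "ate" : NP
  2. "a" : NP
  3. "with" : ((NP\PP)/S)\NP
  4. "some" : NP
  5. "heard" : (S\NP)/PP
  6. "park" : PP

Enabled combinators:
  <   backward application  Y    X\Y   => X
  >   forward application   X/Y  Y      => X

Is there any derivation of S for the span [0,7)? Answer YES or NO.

(NP/(NP\PP))/NP NP NP ((NP\PP)/S)\NP NP (S\NP)/PP PP
CKY chart[0,7] = {NP}; S ∉ chart

NO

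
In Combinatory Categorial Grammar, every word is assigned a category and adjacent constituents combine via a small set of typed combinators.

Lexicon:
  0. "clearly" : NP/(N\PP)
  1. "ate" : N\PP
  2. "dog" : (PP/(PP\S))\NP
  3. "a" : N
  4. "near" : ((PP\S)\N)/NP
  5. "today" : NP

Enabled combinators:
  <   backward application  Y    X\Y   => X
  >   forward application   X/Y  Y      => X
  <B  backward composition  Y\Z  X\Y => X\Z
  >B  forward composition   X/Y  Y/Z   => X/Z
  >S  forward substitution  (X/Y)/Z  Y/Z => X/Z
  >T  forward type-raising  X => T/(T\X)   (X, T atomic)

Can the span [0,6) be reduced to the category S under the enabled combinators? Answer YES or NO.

NP/(N\PP) N\PP (PP/(PP\S))\NP N ((PP\S)\N)/NP NP
CKY chart[0,6] = {N/(N\PP), NP/(NP\PP), PP, PP/(PP\PP), S/(S\PP)}; S ∉ chart

NO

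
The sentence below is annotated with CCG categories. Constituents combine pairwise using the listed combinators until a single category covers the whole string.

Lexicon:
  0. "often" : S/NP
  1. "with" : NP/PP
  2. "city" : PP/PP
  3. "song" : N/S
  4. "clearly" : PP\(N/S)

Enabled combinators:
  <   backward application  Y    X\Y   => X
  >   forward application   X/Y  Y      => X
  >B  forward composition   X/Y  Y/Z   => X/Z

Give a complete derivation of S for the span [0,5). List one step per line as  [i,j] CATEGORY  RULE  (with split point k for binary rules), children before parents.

[0,1] S/NP  lex  "often"
[1,2] NP/PP  lex  "with"
[0,2] S/PP  >B  k=1
[2,3] PP/PP  lex  "city"
[0,3] S/PP  >B  k=2
[3,4] N/S  lex  "song"
[4,5] PP\(N/S)  lex  "clearly"
[3,5] PP  <  k=4
[0,5] S  >  k=3

[0,5] S   >
  [0,3] S/PP   >B
    [0,2] S/PP   >B
      [0,1] "often" : S/NP
      [1,2] "with" : NP/PP
    [2,3] "city" : PP/PP
  [3,5] PP   <
    [3,4] "song" : N/S
    [4,5] "clearly" : PP\(N/S)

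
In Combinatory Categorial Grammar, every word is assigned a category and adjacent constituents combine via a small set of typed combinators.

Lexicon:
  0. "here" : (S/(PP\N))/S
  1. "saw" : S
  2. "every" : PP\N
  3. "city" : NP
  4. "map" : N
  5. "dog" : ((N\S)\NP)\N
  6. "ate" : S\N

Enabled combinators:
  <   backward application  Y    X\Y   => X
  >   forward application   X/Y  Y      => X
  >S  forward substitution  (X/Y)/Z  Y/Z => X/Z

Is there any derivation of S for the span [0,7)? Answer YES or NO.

[0,7] S   <
  [0,6] N   <
    [0,3] S   >
      [0,2] S/(PP\N)   >
        [0,1] "here" : (S/(PP\N))/S
        [1,2] "saw" : S
      [2,3] "every" : PP\N
    [3,6] N\S   <
      [3,4] "city" : NP
      [4,6] (N\S)\NP   <
        [4,5] "map" : N
        [5,6] "dog" : ((N\S)\NP)\N
  [6,7] "ate" : S\N

YES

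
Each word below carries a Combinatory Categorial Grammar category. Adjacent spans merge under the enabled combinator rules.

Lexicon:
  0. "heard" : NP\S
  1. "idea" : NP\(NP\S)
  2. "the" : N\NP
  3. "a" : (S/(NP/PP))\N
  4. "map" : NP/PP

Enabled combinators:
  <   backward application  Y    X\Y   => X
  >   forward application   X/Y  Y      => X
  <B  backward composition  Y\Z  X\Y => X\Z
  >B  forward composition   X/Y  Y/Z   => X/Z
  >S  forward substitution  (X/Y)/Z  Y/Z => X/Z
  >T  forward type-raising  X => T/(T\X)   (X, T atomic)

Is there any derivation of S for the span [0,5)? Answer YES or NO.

YES

[0,5] S   >
  [0,4] S/(NP/PP)   <
    [0,3] N   <
      [0,2] NP   <
        [0,1] "heard" : NP\S
        [1,2] "idea" : NP\(NP\S)
      [2,3] "the" : N\NP
    [3,4] "a" : (S/(NP/PP))\N
  [4,5] "map" : NP/PP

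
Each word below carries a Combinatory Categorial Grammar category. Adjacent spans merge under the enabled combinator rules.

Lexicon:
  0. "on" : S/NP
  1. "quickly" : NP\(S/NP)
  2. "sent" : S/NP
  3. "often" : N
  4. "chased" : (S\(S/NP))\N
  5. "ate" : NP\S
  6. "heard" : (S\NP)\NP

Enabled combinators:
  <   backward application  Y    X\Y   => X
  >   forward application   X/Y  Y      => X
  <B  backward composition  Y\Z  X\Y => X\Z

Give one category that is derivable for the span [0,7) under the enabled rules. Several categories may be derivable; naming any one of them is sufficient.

S

[0,7] S   <
  [0,2] NP   <
    [0,1] "on" : S/NP
    [1,2] "quickly" : NP\(S/NP)
  [2,7] S\NP   <
    [2,6] NP   <
      [2,5] S   <
        [2,3] "sent" : S/NP
        [3,5] S\(S/NP)   <
          [3,4] "often" : N
          [4,5] "chased" : (S\(S/NP))\N
      [5,6] "ate" : NP\S
    [6,7] "heard" : (S\NP)\NP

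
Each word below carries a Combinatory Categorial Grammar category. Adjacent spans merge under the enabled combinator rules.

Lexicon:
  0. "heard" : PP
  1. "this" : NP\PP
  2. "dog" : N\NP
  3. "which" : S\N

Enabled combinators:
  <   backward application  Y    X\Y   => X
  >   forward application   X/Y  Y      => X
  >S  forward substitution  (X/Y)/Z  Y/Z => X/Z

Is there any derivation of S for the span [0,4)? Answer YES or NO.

[0,4] S   <
  [0,3] N   <
    [0,2] NP   <
      [0,1] "heard" : PP
      [1,2] "this" : NP\PP
    [2,3] "dog" : N\NP
  [3,4] "which" : S\N

YES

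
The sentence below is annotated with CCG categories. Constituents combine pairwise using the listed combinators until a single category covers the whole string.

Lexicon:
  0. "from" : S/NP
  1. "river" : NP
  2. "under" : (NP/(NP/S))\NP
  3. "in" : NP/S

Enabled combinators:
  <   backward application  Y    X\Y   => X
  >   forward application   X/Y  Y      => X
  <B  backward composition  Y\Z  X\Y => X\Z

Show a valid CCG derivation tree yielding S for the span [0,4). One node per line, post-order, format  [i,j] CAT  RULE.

[0,1] S/NP  lex  "from"
[1,2] NP  lex  "river"
[2,3] (NP/(NP/S))\NP  lex  "under"
[1,3] NP/(NP/S)  <  k=2
[3,4] NP/S  lex  "in"
[1,4] NP  >  k=3
[0,4] S  >  k=1

[0,4] S   >
  [0,1] "from" : S/NP
  [1,4] NP   >
    [1,3] NP/(NP/S)   <
      [1,2] "river" : NP
      [2,3] "under" : (NP/(NP/S))\NP
    [3,4] "in" : NP/S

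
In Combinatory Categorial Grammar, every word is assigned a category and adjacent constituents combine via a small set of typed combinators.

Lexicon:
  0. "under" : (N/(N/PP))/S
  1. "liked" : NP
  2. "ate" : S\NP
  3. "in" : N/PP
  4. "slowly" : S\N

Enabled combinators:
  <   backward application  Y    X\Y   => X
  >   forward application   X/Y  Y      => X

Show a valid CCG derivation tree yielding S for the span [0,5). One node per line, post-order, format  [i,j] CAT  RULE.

[0,1] (N/(N/PP))/S  lex  "under"
[1,2] NP  lex  "liked"
[2,3] S\NP  lex  "ate"
[1,3] S  <  k=2
[0,3] N/(N/PP)  >  k=1
[3,4] N/PP  lex  "in"
[0,4] N  >  k=3
[4,5] S\N  lex  "slowly"
[0,5] S  <  k=4

[0,5] S   <
  [0,4] N   >
    [0,3] N/(N/PP)   >
      [0,1] "under" : (N/(N/PP))/S
      [1,3] S   <
        [1,2] "liked" : NP
        [2,3] "ate" : S\NP
    [3,4] "in" : N/PP
  [4,5] "slowly" : S\N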